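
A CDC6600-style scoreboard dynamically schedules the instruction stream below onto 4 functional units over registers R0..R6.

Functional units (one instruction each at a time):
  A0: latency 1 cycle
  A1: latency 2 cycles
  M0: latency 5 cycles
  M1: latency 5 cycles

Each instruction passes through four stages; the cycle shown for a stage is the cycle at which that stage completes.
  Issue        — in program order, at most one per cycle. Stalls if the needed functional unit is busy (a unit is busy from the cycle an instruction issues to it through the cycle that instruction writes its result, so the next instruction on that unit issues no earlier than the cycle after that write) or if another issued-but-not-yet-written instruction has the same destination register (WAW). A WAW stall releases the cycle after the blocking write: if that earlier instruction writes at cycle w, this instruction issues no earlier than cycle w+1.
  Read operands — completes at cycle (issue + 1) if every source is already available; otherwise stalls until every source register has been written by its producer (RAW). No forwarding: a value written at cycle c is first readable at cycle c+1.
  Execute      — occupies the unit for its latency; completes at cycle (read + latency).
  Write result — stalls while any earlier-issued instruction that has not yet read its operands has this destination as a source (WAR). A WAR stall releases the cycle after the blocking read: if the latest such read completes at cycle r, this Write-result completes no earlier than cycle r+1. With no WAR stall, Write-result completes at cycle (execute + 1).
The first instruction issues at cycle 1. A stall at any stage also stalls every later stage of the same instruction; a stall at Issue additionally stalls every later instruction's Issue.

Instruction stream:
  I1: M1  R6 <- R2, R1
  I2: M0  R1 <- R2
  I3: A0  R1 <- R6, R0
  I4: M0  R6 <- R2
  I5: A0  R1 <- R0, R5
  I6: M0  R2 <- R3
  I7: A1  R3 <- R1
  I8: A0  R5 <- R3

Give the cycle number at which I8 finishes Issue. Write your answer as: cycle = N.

cycle = 21

  I1 | 1 | 2 | 7 | 8
  I2 | 2 | 3 | 8 | 9
  I3 | 10 | 11 | 12 | 13   WAW R1: wait I2 write@9
  I4 | 11 | 12 | 17 | 18
  I5 | 14 | 15 | 16 | 17   struct: A0 busy until I3 writes@13
  I6 | 19 | 20 | 25 | 26   struct: M0 busy until I4 writes@18
  I7 | 20 | 21 | 23 | 24
  I8 | 21 | 25 | 26 | 27   RAW R3: wait I7 write@24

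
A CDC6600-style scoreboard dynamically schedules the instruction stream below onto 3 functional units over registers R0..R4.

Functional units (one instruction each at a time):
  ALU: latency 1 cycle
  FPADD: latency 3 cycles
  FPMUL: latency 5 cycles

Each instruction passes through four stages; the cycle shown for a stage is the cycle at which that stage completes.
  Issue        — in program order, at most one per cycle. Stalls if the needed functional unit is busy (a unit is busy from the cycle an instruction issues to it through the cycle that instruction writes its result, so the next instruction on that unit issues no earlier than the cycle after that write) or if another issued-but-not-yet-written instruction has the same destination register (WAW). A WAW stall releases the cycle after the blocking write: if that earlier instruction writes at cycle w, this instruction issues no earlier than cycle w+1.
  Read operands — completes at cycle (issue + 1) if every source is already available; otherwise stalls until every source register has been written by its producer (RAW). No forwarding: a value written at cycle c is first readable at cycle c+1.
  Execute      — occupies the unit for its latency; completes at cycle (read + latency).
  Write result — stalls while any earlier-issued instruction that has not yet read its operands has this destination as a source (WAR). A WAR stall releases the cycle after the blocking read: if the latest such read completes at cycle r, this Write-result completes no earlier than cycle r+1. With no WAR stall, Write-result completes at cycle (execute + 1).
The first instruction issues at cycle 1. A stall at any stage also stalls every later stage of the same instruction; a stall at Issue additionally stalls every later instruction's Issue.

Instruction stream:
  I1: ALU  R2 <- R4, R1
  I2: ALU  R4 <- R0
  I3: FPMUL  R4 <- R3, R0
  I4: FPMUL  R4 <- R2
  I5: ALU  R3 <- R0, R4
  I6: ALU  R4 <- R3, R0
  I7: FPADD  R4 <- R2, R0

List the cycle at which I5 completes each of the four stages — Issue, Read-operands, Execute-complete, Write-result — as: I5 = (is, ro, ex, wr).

I5 = (18, 25, 26, 27)

t=1  I1→ALU
t=2  I1 RO
t=3  I1 EX
t=4  I1 WR R2
t=5  I2→ALU
t=6  I2 RO
t=7  I2 EX
t=8  I2 WR R4
t=9  I3→FPMUL
t=10  I3 RO
t=15  I3 EX
t=16  I3 WR R4
t=17  I4→FPMUL
t=18  I4 RO, I5→ALU
t=23  I4 EX
t=24  I4 WR R4
t=25  I5 RO
t=26  I5 EX
t=27  I5 WR R3
t=28  I6→ALU
t=29  I6 RO
t=30  I6 EX
t=31  I6 WR R4
t=32  I7→FPADD
t=33  I7 RO
t=36  I7 EX
t=37  I7 WR R4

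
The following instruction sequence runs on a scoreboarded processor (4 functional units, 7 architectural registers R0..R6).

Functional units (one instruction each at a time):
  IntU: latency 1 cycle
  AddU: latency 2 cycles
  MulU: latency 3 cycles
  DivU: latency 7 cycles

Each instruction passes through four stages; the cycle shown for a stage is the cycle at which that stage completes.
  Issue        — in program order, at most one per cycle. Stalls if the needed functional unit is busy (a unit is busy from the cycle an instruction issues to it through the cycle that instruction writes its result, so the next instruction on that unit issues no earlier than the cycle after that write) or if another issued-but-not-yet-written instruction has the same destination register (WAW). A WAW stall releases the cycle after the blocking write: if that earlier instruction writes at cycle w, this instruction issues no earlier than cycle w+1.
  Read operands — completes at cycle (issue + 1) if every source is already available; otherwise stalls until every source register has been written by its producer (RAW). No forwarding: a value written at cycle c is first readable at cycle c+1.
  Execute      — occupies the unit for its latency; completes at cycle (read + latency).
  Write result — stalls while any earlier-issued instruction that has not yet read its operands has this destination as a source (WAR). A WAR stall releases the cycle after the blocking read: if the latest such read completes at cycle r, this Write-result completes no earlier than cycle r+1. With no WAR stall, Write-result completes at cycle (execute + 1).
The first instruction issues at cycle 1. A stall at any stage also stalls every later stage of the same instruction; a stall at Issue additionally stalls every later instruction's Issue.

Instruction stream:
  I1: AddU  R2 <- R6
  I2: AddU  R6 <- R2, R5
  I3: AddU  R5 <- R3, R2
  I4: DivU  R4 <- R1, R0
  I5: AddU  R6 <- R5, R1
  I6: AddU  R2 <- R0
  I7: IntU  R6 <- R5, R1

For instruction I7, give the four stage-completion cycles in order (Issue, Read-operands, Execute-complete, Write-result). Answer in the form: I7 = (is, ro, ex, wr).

I1: IS=1 RO=2 EX=4 WR=5
I2: IS=6 RO=7 EX=9 WR=10  [struct: AddU busy until I1 writes@5]
I3: IS=11 RO=12 EX=14 WR=15  [struct: AddU busy until I2 writes@10]
I4: IS=12 RO=13 EX=20 WR=21
I5: IS=16 RO=17 EX=19 WR=20  [struct: AddU busy until I3 writes@15]
I6: IS=21 RO=22 EX=24 WR=25  [struct: AddU busy until I5 writes@20]
I7: IS=22 RO=23 EX=24 WR=25

I7 = (22, 23, 24, 25)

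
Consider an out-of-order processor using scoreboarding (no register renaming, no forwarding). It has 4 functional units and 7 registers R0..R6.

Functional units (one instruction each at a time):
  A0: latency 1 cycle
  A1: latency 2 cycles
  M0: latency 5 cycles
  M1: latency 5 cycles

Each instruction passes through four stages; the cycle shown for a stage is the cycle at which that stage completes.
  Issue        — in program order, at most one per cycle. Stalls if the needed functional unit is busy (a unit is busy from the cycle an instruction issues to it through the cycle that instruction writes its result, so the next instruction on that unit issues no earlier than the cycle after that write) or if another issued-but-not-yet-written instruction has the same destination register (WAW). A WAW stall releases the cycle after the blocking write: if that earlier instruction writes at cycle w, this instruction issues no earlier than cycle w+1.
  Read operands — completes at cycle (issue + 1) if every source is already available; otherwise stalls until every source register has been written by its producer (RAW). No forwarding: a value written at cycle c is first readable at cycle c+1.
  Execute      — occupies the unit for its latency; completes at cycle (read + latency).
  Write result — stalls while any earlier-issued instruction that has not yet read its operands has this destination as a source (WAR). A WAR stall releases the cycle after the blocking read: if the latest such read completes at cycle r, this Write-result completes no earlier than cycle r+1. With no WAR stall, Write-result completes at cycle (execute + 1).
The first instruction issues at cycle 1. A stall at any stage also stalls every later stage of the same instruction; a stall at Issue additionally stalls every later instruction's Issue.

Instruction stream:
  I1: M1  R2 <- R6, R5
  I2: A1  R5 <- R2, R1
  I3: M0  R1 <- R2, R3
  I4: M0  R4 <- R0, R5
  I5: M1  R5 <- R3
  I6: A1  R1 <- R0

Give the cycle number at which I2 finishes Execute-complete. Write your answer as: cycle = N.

cycle = 11

t=1  I1→M1
t=2  I1 RO; I2→A1
t=3  I3→M0
t=7  I1 EX
t=8  I1 WR R2
t=9  I2 RO; I3 RO
t=11  I2 EX
t=12  I2 WR R5
t=14  I3 EX
t=15  I3 WR R1
t=16  I4→M0
t=17  I4 RO; I5→M1
t=18  I5 RO; I6→A1
t=19  I6 RO
t=21  I6 EX
t=22  I4 EX; I6 WR R1
t=23  I4 WR R4; I5 EX
t=24  I5 WR R5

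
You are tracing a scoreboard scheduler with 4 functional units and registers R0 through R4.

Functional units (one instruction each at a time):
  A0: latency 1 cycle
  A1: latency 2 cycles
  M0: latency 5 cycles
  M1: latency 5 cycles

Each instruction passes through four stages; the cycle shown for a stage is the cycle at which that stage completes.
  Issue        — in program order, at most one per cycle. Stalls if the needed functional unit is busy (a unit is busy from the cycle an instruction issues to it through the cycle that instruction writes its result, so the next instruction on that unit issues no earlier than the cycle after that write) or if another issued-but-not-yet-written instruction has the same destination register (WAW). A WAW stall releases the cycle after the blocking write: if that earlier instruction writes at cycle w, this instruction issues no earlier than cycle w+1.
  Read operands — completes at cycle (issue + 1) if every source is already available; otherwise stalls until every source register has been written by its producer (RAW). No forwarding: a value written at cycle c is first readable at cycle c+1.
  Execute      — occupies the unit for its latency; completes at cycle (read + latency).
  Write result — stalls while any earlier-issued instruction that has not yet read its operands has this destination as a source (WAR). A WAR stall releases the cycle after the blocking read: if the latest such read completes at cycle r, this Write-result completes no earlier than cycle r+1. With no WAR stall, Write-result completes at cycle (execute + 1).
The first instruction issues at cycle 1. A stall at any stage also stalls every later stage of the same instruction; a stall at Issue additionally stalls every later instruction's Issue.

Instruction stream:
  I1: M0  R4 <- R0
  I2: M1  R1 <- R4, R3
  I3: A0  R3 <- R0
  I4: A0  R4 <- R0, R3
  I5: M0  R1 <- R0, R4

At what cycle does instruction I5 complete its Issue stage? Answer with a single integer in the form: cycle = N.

cycle = 16

[I1] 1/2/7/8
[I2] 2/9/14/15  (RAW R4: wait I1 write@8)
[I3] 3/4/5/10  (WAR R3: wait I2 read@9)
[I4] 11/12/13/14  (struct: A0 busy until I3 writes@10)
[I5] 16/17/22/23  (WAW R1: wait I2 write@15)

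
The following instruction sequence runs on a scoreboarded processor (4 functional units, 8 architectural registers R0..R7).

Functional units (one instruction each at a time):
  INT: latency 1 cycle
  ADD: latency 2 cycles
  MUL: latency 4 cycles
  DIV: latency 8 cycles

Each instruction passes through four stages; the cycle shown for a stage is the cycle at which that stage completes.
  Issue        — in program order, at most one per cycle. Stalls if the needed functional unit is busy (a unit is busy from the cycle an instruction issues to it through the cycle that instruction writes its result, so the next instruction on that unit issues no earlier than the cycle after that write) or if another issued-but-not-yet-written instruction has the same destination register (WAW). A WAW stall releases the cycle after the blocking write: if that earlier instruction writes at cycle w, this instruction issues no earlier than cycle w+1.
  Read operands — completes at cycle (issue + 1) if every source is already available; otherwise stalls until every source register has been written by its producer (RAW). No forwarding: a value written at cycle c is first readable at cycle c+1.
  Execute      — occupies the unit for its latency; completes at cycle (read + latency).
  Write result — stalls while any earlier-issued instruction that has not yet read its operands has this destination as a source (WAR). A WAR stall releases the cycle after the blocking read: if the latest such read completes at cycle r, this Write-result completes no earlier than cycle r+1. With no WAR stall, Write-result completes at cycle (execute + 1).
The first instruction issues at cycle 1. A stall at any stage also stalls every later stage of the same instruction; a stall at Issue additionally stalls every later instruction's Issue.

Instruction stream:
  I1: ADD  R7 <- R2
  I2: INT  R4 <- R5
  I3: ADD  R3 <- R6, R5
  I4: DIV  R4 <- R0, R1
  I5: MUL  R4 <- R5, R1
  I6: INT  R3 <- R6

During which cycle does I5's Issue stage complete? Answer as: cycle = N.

cycle = 18

cycle 1: I1 issues→ADD
cycle 2: I1 reads, I2 issues→INT
cycle 3: I2 reads
cycle 4: I1 exec-done, I2 exec-done
cycle 5: I1 writes R7, I2 writes R4
cycle 6: I3 issues→ADD
cycle 7: I3 reads, I4 issues→DIV
cycle 8: I4 reads
cycle 9: I3 exec-done
cycle 10: I3 writes R3
cycle 16: I4 exec-done
cycle 17: I4 writes R4
cycle 18: I5 issues→MUL
cycle 19: I5 reads, I6 issues→INT
cycle 20: I6 reads
cycle 21: I6 exec-done
cycle 22: I6 writes R3
cycle 23: I5 exec-done
cycle 24: I5 writes R4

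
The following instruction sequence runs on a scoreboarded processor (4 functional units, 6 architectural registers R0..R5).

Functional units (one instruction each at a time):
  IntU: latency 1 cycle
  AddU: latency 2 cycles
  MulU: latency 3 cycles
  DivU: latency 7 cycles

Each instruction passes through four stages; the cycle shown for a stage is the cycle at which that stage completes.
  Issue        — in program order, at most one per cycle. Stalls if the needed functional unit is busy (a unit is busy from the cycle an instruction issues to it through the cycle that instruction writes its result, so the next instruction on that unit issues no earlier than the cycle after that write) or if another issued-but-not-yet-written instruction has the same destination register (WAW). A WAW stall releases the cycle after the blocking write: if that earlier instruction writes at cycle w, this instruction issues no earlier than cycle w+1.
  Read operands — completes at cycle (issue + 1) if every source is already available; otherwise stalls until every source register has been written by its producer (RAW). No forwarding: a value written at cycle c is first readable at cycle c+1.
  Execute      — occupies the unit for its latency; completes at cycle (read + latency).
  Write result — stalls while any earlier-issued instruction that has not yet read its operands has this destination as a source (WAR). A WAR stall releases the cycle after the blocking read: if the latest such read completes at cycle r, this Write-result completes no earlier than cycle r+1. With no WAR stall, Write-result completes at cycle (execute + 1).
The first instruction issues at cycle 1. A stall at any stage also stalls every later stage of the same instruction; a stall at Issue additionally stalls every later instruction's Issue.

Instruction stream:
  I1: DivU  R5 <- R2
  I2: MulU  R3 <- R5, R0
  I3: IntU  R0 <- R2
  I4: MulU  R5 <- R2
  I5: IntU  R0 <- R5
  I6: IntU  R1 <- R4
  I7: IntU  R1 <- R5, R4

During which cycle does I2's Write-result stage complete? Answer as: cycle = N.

c1: I1 issues→DivU
c2: I1 reads · I2 issues→MulU
c3: I3 issues→IntU
c4: I3 reads
c5: I3 exec-done
c9: I1 exec-done
c10: I1 writes R5
c11: I2 reads
c12: I3 writes R0
c14: I2 exec-done
c15: I2 writes R3
c16: I4 issues→MulU
c17: I4 reads · I5 issues→IntU
c20: I4 exec-done
c21: I4 writes R5
c22: I5 reads
c23: I5 exec-done
c24: I5 writes R0
c25: I6 issues→IntU
c26: I6 reads
c27: I6 exec-done
c28: I6 writes R1
c29: I7 issues→IntU
c30: I7 reads
c31: I7 exec-done
c32: I7 writes R1

cycle = 15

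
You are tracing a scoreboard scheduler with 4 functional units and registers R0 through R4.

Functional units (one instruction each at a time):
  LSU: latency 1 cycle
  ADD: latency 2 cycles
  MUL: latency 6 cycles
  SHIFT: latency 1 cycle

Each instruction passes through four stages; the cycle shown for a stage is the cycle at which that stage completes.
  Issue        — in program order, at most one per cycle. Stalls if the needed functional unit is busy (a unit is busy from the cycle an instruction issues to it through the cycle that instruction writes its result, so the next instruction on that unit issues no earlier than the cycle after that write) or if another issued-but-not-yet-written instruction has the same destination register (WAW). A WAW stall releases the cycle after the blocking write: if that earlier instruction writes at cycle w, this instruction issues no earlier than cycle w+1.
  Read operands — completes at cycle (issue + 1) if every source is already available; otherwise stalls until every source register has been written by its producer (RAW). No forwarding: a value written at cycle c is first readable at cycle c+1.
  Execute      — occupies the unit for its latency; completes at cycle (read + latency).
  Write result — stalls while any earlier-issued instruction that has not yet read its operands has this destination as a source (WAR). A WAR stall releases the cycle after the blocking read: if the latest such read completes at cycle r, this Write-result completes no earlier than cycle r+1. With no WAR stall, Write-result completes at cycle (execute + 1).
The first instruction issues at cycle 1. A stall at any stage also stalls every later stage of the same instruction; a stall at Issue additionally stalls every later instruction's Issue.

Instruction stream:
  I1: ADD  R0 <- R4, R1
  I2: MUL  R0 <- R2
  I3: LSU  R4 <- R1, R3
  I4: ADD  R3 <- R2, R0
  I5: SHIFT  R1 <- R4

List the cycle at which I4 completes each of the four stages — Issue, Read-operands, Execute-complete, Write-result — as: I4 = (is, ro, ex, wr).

I4 = (8, 15, 17, 18)

1) issue 1, read 2, done 4, write 5
2) issue 6, read 7, done 13, write 14  <WAW R0: wait I1 write@5>
3) issue 7, read 8, done 9, write 10
4) issue 8, read 15, done 17, write 18  <RAW R0: wait I2 write@14>
5) issue 9, read 11, done 12, write 13  <RAW R4: wait I3 write@10>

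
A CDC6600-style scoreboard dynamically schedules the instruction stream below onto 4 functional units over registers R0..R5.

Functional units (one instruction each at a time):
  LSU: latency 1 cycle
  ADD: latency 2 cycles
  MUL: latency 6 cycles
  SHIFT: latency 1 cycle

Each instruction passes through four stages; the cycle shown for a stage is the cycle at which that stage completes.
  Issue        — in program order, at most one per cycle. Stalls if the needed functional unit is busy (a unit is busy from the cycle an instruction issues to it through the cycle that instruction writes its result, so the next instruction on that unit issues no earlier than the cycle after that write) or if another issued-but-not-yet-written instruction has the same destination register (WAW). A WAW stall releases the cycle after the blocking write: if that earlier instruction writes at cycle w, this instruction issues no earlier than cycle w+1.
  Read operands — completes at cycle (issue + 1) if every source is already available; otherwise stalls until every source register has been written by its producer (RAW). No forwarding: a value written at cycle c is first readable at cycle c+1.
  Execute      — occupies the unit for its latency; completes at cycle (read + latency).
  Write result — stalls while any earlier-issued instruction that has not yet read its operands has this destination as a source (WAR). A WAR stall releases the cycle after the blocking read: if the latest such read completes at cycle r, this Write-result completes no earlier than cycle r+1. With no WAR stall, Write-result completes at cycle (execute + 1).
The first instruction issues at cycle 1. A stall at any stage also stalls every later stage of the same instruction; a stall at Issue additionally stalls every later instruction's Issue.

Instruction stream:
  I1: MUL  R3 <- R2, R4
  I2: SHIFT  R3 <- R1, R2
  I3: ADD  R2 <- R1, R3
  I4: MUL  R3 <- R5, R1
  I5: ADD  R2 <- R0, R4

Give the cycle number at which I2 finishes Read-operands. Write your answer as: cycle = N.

cycle = 11

[1] I1 dispatched to MUL
[2] I1 operands ready
[8] I1 complete
[9] R3←I1
[10] I2 dispatched to SHIFT
[11] I2 operands ready · I3 dispatched to ADD
[12] I2 complete
[13] R3←I2
[14] I3 operands ready · I4 dispatched to MUL
[15] I4 operands ready
[16] I3 complete
[17] R2←I3
[18] I5 dispatched to ADD
[19] I5 operands ready
[21] I4 complete · I5 complete
[22] R3←I4 · R2←I5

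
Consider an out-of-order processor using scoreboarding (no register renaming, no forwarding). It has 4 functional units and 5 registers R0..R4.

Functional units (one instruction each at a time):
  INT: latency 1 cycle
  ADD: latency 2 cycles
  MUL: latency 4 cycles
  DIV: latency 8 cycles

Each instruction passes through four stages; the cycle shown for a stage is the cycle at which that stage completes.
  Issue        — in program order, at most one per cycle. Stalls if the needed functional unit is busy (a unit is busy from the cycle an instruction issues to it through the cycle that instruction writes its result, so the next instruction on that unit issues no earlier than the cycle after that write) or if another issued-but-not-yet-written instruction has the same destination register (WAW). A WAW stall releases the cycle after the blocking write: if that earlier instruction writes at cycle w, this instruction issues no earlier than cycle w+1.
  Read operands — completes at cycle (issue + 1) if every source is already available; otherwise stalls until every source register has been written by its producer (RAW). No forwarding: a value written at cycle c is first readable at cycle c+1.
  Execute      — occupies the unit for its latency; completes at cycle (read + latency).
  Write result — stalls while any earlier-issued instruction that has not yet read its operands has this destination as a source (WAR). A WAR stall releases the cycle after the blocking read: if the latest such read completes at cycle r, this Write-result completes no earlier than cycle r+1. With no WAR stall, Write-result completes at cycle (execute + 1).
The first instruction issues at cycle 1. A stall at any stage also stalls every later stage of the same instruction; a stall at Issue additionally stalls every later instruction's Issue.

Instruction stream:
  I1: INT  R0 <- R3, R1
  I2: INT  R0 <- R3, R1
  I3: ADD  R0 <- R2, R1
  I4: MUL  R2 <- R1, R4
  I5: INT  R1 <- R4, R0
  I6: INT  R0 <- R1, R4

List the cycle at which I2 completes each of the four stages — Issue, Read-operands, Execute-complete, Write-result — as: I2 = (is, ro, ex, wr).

t=1  issue I1 (INT)
t=2  I1 read-ops
t=3  I1 finished on INT
t=4  I1→R0
t=5  issue I2 (INT)
t=6  I2 read-ops
t=7  I2 finished on INT
t=8  I2→R0
t=9  issue I3 (ADD)
t=10  I3 read-ops; issue I4 (MUL)
t=11  I4 read-ops; issue I5 (INT)
t=12  I3 finished on ADD
t=13  I3→R0
t=14  I5 read-ops
t=15  I4 finished on MUL; I5 finished on INT
t=16  I4→R2; I5→R1
t=17  issue I6 (INT)
t=18  I6 read-ops
t=19  I6 finished on INT
t=20  I6→R0

I2 = (5, 6, 7, 8)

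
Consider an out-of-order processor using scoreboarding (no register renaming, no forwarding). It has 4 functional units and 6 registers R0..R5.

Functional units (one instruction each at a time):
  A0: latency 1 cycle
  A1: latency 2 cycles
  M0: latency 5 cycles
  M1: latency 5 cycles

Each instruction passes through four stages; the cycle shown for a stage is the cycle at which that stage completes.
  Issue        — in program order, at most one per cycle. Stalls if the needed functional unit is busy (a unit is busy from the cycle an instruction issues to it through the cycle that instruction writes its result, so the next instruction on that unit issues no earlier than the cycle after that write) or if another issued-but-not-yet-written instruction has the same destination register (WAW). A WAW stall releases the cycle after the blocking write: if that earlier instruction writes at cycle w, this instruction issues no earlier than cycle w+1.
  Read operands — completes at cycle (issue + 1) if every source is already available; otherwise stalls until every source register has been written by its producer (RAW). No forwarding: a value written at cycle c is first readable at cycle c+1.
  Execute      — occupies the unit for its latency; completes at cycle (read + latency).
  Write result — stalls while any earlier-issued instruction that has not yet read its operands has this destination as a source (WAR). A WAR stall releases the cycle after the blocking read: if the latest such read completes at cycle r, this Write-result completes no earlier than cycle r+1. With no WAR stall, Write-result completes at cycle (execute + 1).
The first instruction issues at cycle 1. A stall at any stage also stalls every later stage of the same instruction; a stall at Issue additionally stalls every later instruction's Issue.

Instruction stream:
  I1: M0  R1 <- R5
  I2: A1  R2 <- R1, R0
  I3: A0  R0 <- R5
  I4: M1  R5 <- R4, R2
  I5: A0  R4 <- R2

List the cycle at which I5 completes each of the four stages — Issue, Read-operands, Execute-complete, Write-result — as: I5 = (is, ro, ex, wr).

I5 = (11, 13, 14, 15)

cycle 1: I1 issues→M0
cycle 2: I1 reads · I2 issues→A1
cycle 3: I3 issues→A0
cycle 4: I3 reads · I4 issues→M1
cycle 5: I3 exec-done
cycle 7: I1 exec-done
cycle 8: I1 writes R1
cycle 9: I2 reads
cycle 10: I3 writes R0
cycle 11: I2 exec-done · I5 issues→A0
cycle 12: I2 writes R2
cycle 13: I4 reads · I5 reads
cycle 14: I5 exec-done
cycle 15: I5 writes R4
cycle 18: I4 exec-done
cycle 19: I4 writes R5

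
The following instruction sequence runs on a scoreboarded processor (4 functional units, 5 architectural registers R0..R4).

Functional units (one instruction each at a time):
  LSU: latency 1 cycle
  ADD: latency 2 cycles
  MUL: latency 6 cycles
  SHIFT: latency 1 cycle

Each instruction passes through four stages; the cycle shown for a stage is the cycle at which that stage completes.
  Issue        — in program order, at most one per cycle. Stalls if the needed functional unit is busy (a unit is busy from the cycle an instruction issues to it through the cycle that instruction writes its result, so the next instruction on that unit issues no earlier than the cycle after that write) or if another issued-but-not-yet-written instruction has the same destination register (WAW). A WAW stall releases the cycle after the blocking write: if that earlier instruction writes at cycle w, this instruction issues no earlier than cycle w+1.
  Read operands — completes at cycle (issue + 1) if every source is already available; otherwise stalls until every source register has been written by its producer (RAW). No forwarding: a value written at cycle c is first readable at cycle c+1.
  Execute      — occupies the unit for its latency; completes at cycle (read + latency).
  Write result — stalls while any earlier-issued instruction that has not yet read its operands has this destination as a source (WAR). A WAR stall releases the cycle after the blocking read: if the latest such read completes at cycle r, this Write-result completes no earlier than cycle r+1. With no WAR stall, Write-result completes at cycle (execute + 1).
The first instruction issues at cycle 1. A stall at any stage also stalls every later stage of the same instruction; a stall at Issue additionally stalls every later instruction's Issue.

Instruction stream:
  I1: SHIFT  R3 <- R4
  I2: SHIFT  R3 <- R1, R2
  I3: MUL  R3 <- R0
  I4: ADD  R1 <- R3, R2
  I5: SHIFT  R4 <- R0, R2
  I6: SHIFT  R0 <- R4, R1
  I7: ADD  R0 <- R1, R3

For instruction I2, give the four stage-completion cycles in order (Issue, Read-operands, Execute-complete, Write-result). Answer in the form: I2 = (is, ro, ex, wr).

I2 = (5, 6, 7, 8)

I1: IS=1 RO=2 EX=3 WR=4
I2: IS=5 RO=6 EX=7 WR=8  [struct: SHIFT busy until I1 writes@4]
I3: IS=9 RO=10 EX=16 WR=17  [WAW R3: wait I2 write@8]
I4: IS=10 RO=18 EX=20 WR=21  [RAW R3: wait I3 write@17]
I5: IS=11 RO=12 EX=13 WR=14
I6: IS=15 RO=22 EX=23 WR=24  [struct: SHIFT busy until I5 writes@14; RAW R1: wait I4 write@21]
I7: IS=25 RO=26 EX=28 WR=29  [WAW R0: wait I6 write@24]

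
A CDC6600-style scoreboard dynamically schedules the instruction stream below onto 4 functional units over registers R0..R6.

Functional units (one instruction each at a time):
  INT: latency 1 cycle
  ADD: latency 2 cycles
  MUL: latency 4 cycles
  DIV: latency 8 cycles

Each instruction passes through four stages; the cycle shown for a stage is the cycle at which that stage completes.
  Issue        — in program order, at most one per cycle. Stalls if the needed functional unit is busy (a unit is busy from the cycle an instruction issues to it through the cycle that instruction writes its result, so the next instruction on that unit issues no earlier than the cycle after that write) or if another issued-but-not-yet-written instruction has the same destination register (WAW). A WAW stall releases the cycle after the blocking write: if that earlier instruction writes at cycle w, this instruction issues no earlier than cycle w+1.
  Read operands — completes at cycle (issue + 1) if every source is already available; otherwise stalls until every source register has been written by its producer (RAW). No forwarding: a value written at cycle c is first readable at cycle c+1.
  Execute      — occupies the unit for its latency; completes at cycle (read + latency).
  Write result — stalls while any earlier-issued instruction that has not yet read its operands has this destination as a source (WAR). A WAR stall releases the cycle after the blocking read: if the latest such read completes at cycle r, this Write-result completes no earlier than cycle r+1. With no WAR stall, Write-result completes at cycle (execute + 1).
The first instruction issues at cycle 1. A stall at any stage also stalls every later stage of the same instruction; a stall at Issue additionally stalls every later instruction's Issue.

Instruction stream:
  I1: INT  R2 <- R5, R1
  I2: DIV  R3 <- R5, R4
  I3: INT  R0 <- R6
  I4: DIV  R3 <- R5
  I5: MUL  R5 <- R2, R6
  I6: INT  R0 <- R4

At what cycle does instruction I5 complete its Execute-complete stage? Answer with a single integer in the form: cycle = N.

I1 -> (1, 2, 3, 4)
I2 -> (2, 3, 11, 12)
I3 -> (5, 6, 7, 8)  // struct: INT busy until I1 writes@4
I4 -> (13, 14, 22, 23)  // struct: DIV busy until I2 writes@12
I5 -> (14, 15, 19, 20)
I6 -> (15, 16, 17, 18)

cycle = 19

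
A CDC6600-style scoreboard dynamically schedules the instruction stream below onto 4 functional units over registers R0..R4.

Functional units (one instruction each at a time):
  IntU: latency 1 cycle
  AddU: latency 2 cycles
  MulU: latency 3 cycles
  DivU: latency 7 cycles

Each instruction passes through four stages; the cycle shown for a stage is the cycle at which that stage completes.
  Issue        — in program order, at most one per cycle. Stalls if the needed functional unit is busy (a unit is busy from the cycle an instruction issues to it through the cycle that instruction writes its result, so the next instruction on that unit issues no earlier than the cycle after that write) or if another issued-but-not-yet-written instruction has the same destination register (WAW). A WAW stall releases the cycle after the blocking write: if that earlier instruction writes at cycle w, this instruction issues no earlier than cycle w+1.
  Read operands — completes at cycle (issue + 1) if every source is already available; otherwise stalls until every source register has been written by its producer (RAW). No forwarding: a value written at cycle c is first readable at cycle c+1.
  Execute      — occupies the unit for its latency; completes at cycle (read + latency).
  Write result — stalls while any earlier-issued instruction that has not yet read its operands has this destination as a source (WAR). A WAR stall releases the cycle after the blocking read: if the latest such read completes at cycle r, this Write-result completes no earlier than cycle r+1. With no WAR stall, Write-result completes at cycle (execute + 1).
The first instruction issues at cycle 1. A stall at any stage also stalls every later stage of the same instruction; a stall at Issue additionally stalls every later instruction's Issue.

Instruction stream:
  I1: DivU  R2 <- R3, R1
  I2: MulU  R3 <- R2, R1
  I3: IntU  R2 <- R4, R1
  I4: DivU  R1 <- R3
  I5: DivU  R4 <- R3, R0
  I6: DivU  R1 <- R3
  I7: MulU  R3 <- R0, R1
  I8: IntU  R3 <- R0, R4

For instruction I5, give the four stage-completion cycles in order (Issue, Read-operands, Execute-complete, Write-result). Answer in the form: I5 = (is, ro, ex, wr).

I5 = (25, 26, 33, 34)

c1: I1 dispatched to DivU
c2: I1 operands ready, I2 dispatched to MulU
c9: I1 complete
c10: R2←I1
c11: I2 operands ready, I3 dispatched to IntU
c12: I3 operands ready, I4 dispatched to DivU
c13: I3 complete
c14: I2 complete, R2←I3
c15: R3←I2
c16: I4 operands ready
c23: I4 complete
c24: R1←I4
c25: I5 dispatched to DivU
c26: I5 operands ready
c33: I5 complete
c34: R4←I5
c35: I6 dispatched to DivU
c36: I6 operands ready, I7 dispatched to MulU
c43: I6 complete
c44: R1←I6
c45: I7 operands ready
c48: I7 complete
c49: R3←I7
c50: I8 dispatched to IntU
c51: I8 operands ready
c52: I8 complete
c53: R3←I8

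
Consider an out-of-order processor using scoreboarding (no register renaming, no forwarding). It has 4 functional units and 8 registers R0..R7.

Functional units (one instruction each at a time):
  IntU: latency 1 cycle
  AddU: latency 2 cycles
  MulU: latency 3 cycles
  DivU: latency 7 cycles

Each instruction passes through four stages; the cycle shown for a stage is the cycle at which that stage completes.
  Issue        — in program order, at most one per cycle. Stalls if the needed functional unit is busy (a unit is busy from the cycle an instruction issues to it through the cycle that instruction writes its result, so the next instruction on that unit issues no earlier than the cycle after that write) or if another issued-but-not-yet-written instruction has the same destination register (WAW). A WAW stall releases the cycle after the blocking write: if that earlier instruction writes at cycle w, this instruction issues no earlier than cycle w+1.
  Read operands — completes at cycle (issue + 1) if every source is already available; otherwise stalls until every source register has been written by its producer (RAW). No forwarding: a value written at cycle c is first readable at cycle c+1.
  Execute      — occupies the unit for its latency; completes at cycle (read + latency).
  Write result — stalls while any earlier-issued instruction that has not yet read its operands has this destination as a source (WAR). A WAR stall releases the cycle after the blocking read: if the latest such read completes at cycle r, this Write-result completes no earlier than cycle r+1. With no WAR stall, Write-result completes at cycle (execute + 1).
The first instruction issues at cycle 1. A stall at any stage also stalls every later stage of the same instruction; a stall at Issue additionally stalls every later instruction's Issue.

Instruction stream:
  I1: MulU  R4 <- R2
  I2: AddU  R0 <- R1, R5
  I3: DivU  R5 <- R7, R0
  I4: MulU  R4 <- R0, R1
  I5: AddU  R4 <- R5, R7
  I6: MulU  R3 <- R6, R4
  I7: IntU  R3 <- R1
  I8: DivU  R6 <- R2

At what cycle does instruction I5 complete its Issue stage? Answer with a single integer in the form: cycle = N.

cycle = 13

1) issue 1, read 2, done 5, write 6
2) issue 2, read 3, done 5, write 6
3) issue 3, read 7, done 14, write 15  <RAW R0: wait I2 write@6>
4) issue 7, read 8, done 11, write 12  <struct: MulU busy until I1 writes@6>
5) issue 13, read 16, done 18, write 19  <WAW R4: wait I4 write@12 / RAW R5: wait I3 write@15>
6) issue 14, read 20, done 23, write 24  <RAW R4: wait I5 write@19>
7) issue 25, read 26, done 27, write 28  <WAW R3: wait I6 write@24>
8) issue 26, read 27, done 34, write 35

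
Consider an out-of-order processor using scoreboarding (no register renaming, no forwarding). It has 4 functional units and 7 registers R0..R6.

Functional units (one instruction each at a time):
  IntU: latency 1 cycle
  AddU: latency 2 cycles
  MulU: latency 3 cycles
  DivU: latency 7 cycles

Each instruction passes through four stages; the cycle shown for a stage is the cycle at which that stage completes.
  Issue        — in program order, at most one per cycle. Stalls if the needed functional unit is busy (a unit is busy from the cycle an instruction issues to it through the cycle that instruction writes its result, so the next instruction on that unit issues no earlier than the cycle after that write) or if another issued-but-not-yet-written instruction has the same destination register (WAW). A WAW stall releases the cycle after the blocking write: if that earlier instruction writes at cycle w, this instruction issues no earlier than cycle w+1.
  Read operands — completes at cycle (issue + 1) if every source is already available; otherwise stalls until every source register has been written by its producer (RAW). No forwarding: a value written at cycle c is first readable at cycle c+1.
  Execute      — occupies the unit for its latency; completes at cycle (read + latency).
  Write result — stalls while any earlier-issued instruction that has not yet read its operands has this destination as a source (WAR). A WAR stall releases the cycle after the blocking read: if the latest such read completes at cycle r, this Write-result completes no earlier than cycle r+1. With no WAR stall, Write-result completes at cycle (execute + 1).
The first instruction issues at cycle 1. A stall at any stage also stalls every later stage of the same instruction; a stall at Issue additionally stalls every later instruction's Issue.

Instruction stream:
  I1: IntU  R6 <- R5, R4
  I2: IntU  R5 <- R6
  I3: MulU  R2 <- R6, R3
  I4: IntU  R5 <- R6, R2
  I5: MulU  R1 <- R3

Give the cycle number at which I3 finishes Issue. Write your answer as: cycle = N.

I1 -> (1, 2, 3, 4)
I2 -> (5, 6, 7, 8)  // struct: IntU busy until I1 writes@4
I3 -> (6, 7, 10, 11)
I4 -> (9, 12, 13, 14)  // struct: IntU busy until I2 writes@8, RAW R2: wait I3 write@11
I5 -> (12, 13, 16, 17)  // struct: MulU busy until I3 writes@11

cycle = 6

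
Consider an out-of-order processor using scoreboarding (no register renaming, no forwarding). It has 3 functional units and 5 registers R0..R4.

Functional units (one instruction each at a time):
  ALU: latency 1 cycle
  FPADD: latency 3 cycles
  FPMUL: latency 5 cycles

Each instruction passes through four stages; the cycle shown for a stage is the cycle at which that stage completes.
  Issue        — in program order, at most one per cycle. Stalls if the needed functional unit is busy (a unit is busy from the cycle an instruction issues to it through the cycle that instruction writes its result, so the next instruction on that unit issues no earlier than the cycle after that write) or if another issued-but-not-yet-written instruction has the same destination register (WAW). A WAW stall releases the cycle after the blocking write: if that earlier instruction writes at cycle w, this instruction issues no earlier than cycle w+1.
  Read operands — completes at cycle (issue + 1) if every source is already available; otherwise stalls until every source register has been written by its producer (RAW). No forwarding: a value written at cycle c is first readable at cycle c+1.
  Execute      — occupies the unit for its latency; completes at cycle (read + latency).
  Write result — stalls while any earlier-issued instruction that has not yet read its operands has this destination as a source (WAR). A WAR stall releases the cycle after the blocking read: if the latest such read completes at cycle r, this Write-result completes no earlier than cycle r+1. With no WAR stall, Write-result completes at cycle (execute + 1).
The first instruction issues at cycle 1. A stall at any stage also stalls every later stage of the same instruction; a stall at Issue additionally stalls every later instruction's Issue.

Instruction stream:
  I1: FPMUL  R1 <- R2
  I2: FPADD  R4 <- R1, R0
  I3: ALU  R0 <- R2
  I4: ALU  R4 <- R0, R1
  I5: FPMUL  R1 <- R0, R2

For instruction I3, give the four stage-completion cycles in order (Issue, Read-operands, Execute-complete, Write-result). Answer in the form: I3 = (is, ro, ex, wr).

[1] I1 dispatched to FPMUL
[2] I1 operands ready, I2 dispatched to FPADD
[3] I3 dispatched to ALU
[4] I3 operands ready
[5] I3 complete
[7] I1 complete
[8] R1←I1
[9] I2 operands ready
[10] R0←I3
[12] I2 complete
[13] R4←I2
[14] I4 dispatched to ALU
[15] I4 operands ready, I5 dispatched to FPMUL
[16] I4 complete, I5 operands ready
[17] R4←I4
[21] I5 complete
[22] R1←I5

I3 = (3, 4, 5, 10)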